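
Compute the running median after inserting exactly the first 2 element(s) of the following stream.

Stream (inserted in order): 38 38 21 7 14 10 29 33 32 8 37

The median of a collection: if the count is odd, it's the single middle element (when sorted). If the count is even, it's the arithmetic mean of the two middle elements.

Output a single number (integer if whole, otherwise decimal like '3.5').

Answer: 38

Derivation:
Step 1: insert 38 -> lo=[38] (size 1, max 38) hi=[] (size 0) -> median=38
Step 2: insert 38 -> lo=[38] (size 1, max 38) hi=[38] (size 1, min 38) -> median=38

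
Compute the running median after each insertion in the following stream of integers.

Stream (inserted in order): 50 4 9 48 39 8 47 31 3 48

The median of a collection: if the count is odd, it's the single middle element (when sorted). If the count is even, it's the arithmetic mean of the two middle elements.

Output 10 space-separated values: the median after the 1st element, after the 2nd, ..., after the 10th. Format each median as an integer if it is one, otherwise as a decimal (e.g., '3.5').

Step 1: insert 50 -> lo=[50] (size 1, max 50) hi=[] (size 0) -> median=50
Step 2: insert 4 -> lo=[4] (size 1, max 4) hi=[50] (size 1, min 50) -> median=27
Step 3: insert 9 -> lo=[4, 9] (size 2, max 9) hi=[50] (size 1, min 50) -> median=9
Step 4: insert 48 -> lo=[4, 9] (size 2, max 9) hi=[48, 50] (size 2, min 48) -> median=28.5
Step 5: insert 39 -> lo=[4, 9, 39] (size 3, max 39) hi=[48, 50] (size 2, min 48) -> median=39
Step 6: insert 8 -> lo=[4, 8, 9] (size 3, max 9) hi=[39, 48, 50] (size 3, min 39) -> median=24
Step 7: insert 47 -> lo=[4, 8, 9, 39] (size 4, max 39) hi=[47, 48, 50] (size 3, min 47) -> median=39
Step 8: insert 31 -> lo=[4, 8, 9, 31] (size 4, max 31) hi=[39, 47, 48, 50] (size 4, min 39) -> median=35
Step 9: insert 3 -> lo=[3, 4, 8, 9, 31] (size 5, max 31) hi=[39, 47, 48, 50] (size 4, min 39) -> median=31
Step 10: insert 48 -> lo=[3, 4, 8, 9, 31] (size 5, max 31) hi=[39, 47, 48, 48, 50] (size 5, min 39) -> median=35

Answer: 50 27 9 28.5 39 24 39 35 31 35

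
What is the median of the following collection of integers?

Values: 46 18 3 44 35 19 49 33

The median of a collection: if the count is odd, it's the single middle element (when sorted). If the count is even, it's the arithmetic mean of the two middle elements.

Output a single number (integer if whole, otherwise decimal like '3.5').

Answer: 34

Derivation:
Step 1: insert 46 -> lo=[46] (size 1, max 46) hi=[] (size 0) -> median=46
Step 2: insert 18 -> lo=[18] (size 1, max 18) hi=[46] (size 1, min 46) -> median=32
Step 3: insert 3 -> lo=[3, 18] (size 2, max 18) hi=[46] (size 1, min 46) -> median=18
Step 4: insert 44 -> lo=[3, 18] (size 2, max 18) hi=[44, 46] (size 2, min 44) -> median=31
Step 5: insert 35 -> lo=[3, 18, 35] (size 3, max 35) hi=[44, 46] (size 2, min 44) -> median=35
Step 6: insert 19 -> lo=[3, 18, 19] (size 3, max 19) hi=[35, 44, 46] (size 3, min 35) -> median=27
Step 7: insert 49 -> lo=[3, 18, 19, 35] (size 4, max 35) hi=[44, 46, 49] (size 3, min 44) -> median=35
Step 8: insert 33 -> lo=[3, 18, 19, 33] (size 4, max 33) hi=[35, 44, 46, 49] (size 4, min 35) -> median=34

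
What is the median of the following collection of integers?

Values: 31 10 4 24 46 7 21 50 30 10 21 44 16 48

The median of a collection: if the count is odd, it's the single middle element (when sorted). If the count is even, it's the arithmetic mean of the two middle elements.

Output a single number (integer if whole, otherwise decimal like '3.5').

Step 1: insert 31 -> lo=[31] (size 1, max 31) hi=[] (size 0) -> median=31
Step 2: insert 10 -> lo=[10] (size 1, max 10) hi=[31] (size 1, min 31) -> median=20.5
Step 3: insert 4 -> lo=[4, 10] (size 2, max 10) hi=[31] (size 1, min 31) -> median=10
Step 4: insert 24 -> lo=[4, 10] (size 2, max 10) hi=[24, 31] (size 2, min 24) -> median=17
Step 5: insert 46 -> lo=[4, 10, 24] (size 3, max 24) hi=[31, 46] (size 2, min 31) -> median=24
Step 6: insert 7 -> lo=[4, 7, 10] (size 3, max 10) hi=[24, 31, 46] (size 3, min 24) -> median=17
Step 7: insert 21 -> lo=[4, 7, 10, 21] (size 4, max 21) hi=[24, 31, 46] (size 3, min 24) -> median=21
Step 8: insert 50 -> lo=[4, 7, 10, 21] (size 4, max 21) hi=[24, 31, 46, 50] (size 4, min 24) -> median=22.5
Step 9: insert 30 -> lo=[4, 7, 10, 21, 24] (size 5, max 24) hi=[30, 31, 46, 50] (size 4, min 30) -> median=24
Step 10: insert 10 -> lo=[4, 7, 10, 10, 21] (size 5, max 21) hi=[24, 30, 31, 46, 50] (size 5, min 24) -> median=22.5
Step 11: insert 21 -> lo=[4, 7, 10, 10, 21, 21] (size 6, max 21) hi=[24, 30, 31, 46, 50] (size 5, min 24) -> median=21
Step 12: insert 44 -> lo=[4, 7, 10, 10, 21, 21] (size 6, max 21) hi=[24, 30, 31, 44, 46, 50] (size 6, min 24) -> median=22.5
Step 13: insert 16 -> lo=[4, 7, 10, 10, 16, 21, 21] (size 7, max 21) hi=[24, 30, 31, 44, 46, 50] (size 6, min 24) -> median=21
Step 14: insert 48 -> lo=[4, 7, 10, 10, 16, 21, 21] (size 7, max 21) hi=[24, 30, 31, 44, 46, 48, 50] (size 7, min 24) -> median=22.5

Answer: 22.5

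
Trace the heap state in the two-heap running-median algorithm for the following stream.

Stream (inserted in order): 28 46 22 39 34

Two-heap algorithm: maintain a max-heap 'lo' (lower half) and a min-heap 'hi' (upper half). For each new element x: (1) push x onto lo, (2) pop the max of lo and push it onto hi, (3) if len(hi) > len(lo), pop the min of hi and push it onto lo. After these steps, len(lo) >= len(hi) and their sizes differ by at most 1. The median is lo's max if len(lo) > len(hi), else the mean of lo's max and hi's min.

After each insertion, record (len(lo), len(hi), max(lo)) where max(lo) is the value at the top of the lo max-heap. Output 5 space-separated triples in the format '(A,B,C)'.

Step 1: insert 28 -> lo=[28] hi=[] -> (len(lo)=1, len(hi)=0, max(lo)=28)
Step 2: insert 46 -> lo=[28] hi=[46] -> (len(lo)=1, len(hi)=1, max(lo)=28)
Step 3: insert 22 -> lo=[22, 28] hi=[46] -> (len(lo)=2, len(hi)=1, max(lo)=28)
Step 4: insert 39 -> lo=[22, 28] hi=[39, 46] -> (len(lo)=2, len(hi)=2, max(lo)=28)
Step 5: insert 34 -> lo=[22, 28, 34] hi=[39, 46] -> (len(lo)=3, len(hi)=2, max(lo)=34)

Answer: (1,0,28) (1,1,28) (2,1,28) (2,2,28) (3,2,34)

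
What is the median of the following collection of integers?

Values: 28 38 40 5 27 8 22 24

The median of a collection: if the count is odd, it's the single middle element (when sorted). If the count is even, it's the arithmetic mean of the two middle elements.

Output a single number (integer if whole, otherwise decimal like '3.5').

Answer: 25.5

Derivation:
Step 1: insert 28 -> lo=[28] (size 1, max 28) hi=[] (size 0) -> median=28
Step 2: insert 38 -> lo=[28] (size 1, max 28) hi=[38] (size 1, min 38) -> median=33
Step 3: insert 40 -> lo=[28, 38] (size 2, max 38) hi=[40] (size 1, min 40) -> median=38
Step 4: insert 5 -> lo=[5, 28] (size 2, max 28) hi=[38, 40] (size 2, min 38) -> median=33
Step 5: insert 27 -> lo=[5, 27, 28] (size 3, max 28) hi=[38, 40] (size 2, min 38) -> median=28
Step 6: insert 8 -> lo=[5, 8, 27] (size 3, max 27) hi=[28, 38, 40] (size 3, min 28) -> median=27.5
Step 7: insert 22 -> lo=[5, 8, 22, 27] (size 4, max 27) hi=[28, 38, 40] (size 3, min 28) -> median=27
Step 8: insert 24 -> lo=[5, 8, 22, 24] (size 4, max 24) hi=[27, 28, 38, 40] (size 4, min 27) -> median=25.5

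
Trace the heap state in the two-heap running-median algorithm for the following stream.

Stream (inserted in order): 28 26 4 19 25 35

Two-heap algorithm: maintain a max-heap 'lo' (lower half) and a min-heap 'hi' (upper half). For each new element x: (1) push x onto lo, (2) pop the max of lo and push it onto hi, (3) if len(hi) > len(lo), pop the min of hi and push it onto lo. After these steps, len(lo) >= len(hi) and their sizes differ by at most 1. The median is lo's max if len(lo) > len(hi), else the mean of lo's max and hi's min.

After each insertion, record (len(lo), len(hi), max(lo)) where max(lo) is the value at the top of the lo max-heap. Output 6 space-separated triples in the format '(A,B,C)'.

Step 1: insert 28 -> lo=[28] hi=[] -> (len(lo)=1, len(hi)=0, max(lo)=28)
Step 2: insert 26 -> lo=[26] hi=[28] -> (len(lo)=1, len(hi)=1, max(lo)=26)
Step 3: insert 4 -> lo=[4, 26] hi=[28] -> (len(lo)=2, len(hi)=1, max(lo)=26)
Step 4: insert 19 -> lo=[4, 19] hi=[26, 28] -> (len(lo)=2, len(hi)=2, max(lo)=19)
Step 5: insert 25 -> lo=[4, 19, 25] hi=[26, 28] -> (len(lo)=3, len(hi)=2, max(lo)=25)
Step 6: insert 35 -> lo=[4, 19, 25] hi=[26, 28, 35] -> (len(lo)=3, len(hi)=3, max(lo)=25)

Answer: (1,0,28) (1,1,26) (2,1,26) (2,2,19) (3,2,25) (3,3,25)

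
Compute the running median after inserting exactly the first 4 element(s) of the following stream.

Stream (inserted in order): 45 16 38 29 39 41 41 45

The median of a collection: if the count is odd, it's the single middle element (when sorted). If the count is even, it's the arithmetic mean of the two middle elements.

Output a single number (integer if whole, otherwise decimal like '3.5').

Step 1: insert 45 -> lo=[45] (size 1, max 45) hi=[] (size 0) -> median=45
Step 2: insert 16 -> lo=[16] (size 1, max 16) hi=[45] (size 1, min 45) -> median=30.5
Step 3: insert 38 -> lo=[16, 38] (size 2, max 38) hi=[45] (size 1, min 45) -> median=38
Step 4: insert 29 -> lo=[16, 29] (size 2, max 29) hi=[38, 45] (size 2, min 38) -> median=33.5

Answer: 33.5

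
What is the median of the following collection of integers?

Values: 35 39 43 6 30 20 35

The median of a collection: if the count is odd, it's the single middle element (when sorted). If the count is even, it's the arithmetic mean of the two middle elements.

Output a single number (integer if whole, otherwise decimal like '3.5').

Answer: 35

Derivation:
Step 1: insert 35 -> lo=[35] (size 1, max 35) hi=[] (size 0) -> median=35
Step 2: insert 39 -> lo=[35] (size 1, max 35) hi=[39] (size 1, min 39) -> median=37
Step 3: insert 43 -> lo=[35, 39] (size 2, max 39) hi=[43] (size 1, min 43) -> median=39
Step 4: insert 6 -> lo=[6, 35] (size 2, max 35) hi=[39, 43] (size 2, min 39) -> median=37
Step 5: insert 30 -> lo=[6, 30, 35] (size 3, max 35) hi=[39, 43] (size 2, min 39) -> median=35
Step 6: insert 20 -> lo=[6, 20, 30] (size 3, max 30) hi=[35, 39, 43] (size 3, min 35) -> median=32.5
Step 7: insert 35 -> lo=[6, 20, 30, 35] (size 4, max 35) hi=[35, 39, 43] (size 3, min 35) -> median=35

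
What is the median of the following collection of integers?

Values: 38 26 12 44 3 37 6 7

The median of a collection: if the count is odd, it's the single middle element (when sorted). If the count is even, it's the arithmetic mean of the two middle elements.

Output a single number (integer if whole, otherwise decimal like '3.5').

Answer: 19

Derivation:
Step 1: insert 38 -> lo=[38] (size 1, max 38) hi=[] (size 0) -> median=38
Step 2: insert 26 -> lo=[26] (size 1, max 26) hi=[38] (size 1, min 38) -> median=32
Step 3: insert 12 -> lo=[12, 26] (size 2, max 26) hi=[38] (size 1, min 38) -> median=26
Step 4: insert 44 -> lo=[12, 26] (size 2, max 26) hi=[38, 44] (size 2, min 38) -> median=32
Step 5: insert 3 -> lo=[3, 12, 26] (size 3, max 26) hi=[38, 44] (size 2, min 38) -> median=26
Step 6: insert 37 -> lo=[3, 12, 26] (size 3, max 26) hi=[37, 38, 44] (size 3, min 37) -> median=31.5
Step 7: insert 6 -> lo=[3, 6, 12, 26] (size 4, max 26) hi=[37, 38, 44] (size 3, min 37) -> median=26
Step 8: insert 7 -> lo=[3, 6, 7, 12] (size 4, max 12) hi=[26, 37, 38, 44] (size 4, min 26) -> median=19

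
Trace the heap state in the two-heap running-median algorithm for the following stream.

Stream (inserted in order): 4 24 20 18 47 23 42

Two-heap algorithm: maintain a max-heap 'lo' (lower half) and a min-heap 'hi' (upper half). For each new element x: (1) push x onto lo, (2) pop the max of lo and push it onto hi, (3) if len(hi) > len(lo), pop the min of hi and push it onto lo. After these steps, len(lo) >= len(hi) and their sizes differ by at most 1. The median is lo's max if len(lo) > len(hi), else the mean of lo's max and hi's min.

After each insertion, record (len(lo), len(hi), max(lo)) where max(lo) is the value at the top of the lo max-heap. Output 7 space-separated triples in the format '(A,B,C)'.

Step 1: insert 4 -> lo=[4] hi=[] -> (len(lo)=1, len(hi)=0, max(lo)=4)
Step 2: insert 24 -> lo=[4] hi=[24] -> (len(lo)=1, len(hi)=1, max(lo)=4)
Step 3: insert 20 -> lo=[4, 20] hi=[24] -> (len(lo)=2, len(hi)=1, max(lo)=20)
Step 4: insert 18 -> lo=[4, 18] hi=[20, 24] -> (len(lo)=2, len(hi)=2, max(lo)=18)
Step 5: insert 47 -> lo=[4, 18, 20] hi=[24, 47] -> (len(lo)=3, len(hi)=2, max(lo)=20)
Step 6: insert 23 -> lo=[4, 18, 20] hi=[23, 24, 47] -> (len(lo)=3, len(hi)=3, max(lo)=20)
Step 7: insert 42 -> lo=[4, 18, 20, 23] hi=[24, 42, 47] -> (len(lo)=4, len(hi)=3, max(lo)=23)

Answer: (1,0,4) (1,1,4) (2,1,20) (2,2,18) (3,2,20) (3,3,20) (4,3,23)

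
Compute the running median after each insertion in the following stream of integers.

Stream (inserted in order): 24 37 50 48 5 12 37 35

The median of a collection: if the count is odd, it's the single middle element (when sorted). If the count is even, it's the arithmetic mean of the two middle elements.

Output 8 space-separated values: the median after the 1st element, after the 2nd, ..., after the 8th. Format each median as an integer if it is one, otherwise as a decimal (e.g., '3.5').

Step 1: insert 24 -> lo=[24] (size 1, max 24) hi=[] (size 0) -> median=24
Step 2: insert 37 -> lo=[24] (size 1, max 24) hi=[37] (size 1, min 37) -> median=30.5
Step 3: insert 50 -> lo=[24, 37] (size 2, max 37) hi=[50] (size 1, min 50) -> median=37
Step 4: insert 48 -> lo=[24, 37] (size 2, max 37) hi=[48, 50] (size 2, min 48) -> median=42.5
Step 5: insert 5 -> lo=[5, 24, 37] (size 3, max 37) hi=[48, 50] (size 2, min 48) -> median=37
Step 6: insert 12 -> lo=[5, 12, 24] (size 3, max 24) hi=[37, 48, 50] (size 3, min 37) -> median=30.5
Step 7: insert 37 -> lo=[5, 12, 24, 37] (size 4, max 37) hi=[37, 48, 50] (size 3, min 37) -> median=37
Step 8: insert 35 -> lo=[5, 12, 24, 35] (size 4, max 35) hi=[37, 37, 48, 50] (size 4, min 37) -> median=36

Answer: 24 30.5 37 42.5 37 30.5 37 36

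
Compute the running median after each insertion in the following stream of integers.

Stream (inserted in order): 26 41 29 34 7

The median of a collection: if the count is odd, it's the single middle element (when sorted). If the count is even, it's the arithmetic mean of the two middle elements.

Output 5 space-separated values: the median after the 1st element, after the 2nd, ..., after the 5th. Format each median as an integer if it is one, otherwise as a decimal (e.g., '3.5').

Answer: 26 33.5 29 31.5 29

Derivation:
Step 1: insert 26 -> lo=[26] (size 1, max 26) hi=[] (size 0) -> median=26
Step 2: insert 41 -> lo=[26] (size 1, max 26) hi=[41] (size 1, min 41) -> median=33.5
Step 3: insert 29 -> lo=[26, 29] (size 2, max 29) hi=[41] (size 1, min 41) -> median=29
Step 4: insert 34 -> lo=[26, 29] (size 2, max 29) hi=[34, 41] (size 2, min 34) -> median=31.5
Step 5: insert 7 -> lo=[7, 26, 29] (size 3, max 29) hi=[34, 41] (size 2, min 34) -> median=29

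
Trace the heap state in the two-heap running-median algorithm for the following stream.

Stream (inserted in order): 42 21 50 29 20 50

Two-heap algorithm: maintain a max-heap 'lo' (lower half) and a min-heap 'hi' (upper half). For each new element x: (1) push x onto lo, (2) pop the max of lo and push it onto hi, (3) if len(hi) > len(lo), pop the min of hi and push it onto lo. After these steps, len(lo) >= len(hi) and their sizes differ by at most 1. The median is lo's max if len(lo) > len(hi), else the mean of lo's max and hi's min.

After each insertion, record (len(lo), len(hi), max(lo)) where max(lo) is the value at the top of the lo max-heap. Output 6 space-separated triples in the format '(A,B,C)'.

Step 1: insert 42 -> lo=[42] hi=[] -> (len(lo)=1, len(hi)=0, max(lo)=42)
Step 2: insert 21 -> lo=[21] hi=[42] -> (len(lo)=1, len(hi)=1, max(lo)=21)
Step 3: insert 50 -> lo=[21, 42] hi=[50] -> (len(lo)=2, len(hi)=1, max(lo)=42)
Step 4: insert 29 -> lo=[21, 29] hi=[42, 50] -> (len(lo)=2, len(hi)=2, max(lo)=29)
Step 5: insert 20 -> lo=[20, 21, 29] hi=[42, 50] -> (len(lo)=3, len(hi)=2, max(lo)=29)
Step 6: insert 50 -> lo=[20, 21, 29] hi=[42, 50, 50] -> (len(lo)=3, len(hi)=3, max(lo)=29)

Answer: (1,0,42) (1,1,21) (2,1,42) (2,2,29) (3,2,29) (3,3,29)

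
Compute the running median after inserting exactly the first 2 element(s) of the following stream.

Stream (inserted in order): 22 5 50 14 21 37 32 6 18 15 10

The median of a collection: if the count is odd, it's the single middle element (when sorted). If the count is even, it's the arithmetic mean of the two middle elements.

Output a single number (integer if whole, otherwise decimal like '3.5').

Step 1: insert 22 -> lo=[22] (size 1, max 22) hi=[] (size 0) -> median=22
Step 2: insert 5 -> lo=[5] (size 1, max 5) hi=[22] (size 1, min 22) -> median=13.5

Answer: 13.5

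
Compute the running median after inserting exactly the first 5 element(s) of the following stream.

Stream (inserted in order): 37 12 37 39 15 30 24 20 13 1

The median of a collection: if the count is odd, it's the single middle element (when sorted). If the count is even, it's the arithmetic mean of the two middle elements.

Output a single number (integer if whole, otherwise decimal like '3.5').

Answer: 37

Derivation:
Step 1: insert 37 -> lo=[37] (size 1, max 37) hi=[] (size 0) -> median=37
Step 2: insert 12 -> lo=[12] (size 1, max 12) hi=[37] (size 1, min 37) -> median=24.5
Step 3: insert 37 -> lo=[12, 37] (size 2, max 37) hi=[37] (size 1, min 37) -> median=37
Step 4: insert 39 -> lo=[12, 37] (size 2, max 37) hi=[37, 39] (size 2, min 37) -> median=37
Step 5: insert 15 -> lo=[12, 15, 37] (size 3, max 37) hi=[37, 39] (size 2, min 37) -> median=37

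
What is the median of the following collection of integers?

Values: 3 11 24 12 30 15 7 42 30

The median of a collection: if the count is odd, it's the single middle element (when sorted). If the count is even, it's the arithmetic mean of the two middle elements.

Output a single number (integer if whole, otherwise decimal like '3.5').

Answer: 15

Derivation:
Step 1: insert 3 -> lo=[3] (size 1, max 3) hi=[] (size 0) -> median=3
Step 2: insert 11 -> lo=[3] (size 1, max 3) hi=[11] (size 1, min 11) -> median=7
Step 3: insert 24 -> lo=[3, 11] (size 2, max 11) hi=[24] (size 1, min 24) -> median=11
Step 4: insert 12 -> lo=[3, 11] (size 2, max 11) hi=[12, 24] (size 2, min 12) -> median=11.5
Step 5: insert 30 -> lo=[3, 11, 12] (size 3, max 12) hi=[24, 30] (size 2, min 24) -> median=12
Step 6: insert 15 -> lo=[3, 11, 12] (size 3, max 12) hi=[15, 24, 30] (size 3, min 15) -> median=13.5
Step 7: insert 7 -> lo=[3, 7, 11, 12] (size 4, max 12) hi=[15, 24, 30] (size 3, min 15) -> median=12
Step 8: insert 42 -> lo=[3, 7, 11, 12] (size 4, max 12) hi=[15, 24, 30, 42] (size 4, min 15) -> median=13.5
Step 9: insert 30 -> lo=[3, 7, 11, 12, 15] (size 5, max 15) hi=[24, 30, 30, 42] (size 4, min 24) -> median=15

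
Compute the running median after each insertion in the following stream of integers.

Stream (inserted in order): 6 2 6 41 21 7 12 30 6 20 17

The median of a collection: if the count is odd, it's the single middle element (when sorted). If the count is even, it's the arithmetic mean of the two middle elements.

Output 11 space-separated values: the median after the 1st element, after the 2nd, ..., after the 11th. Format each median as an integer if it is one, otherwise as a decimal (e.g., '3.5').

Answer: 6 4 6 6 6 6.5 7 9.5 7 9.5 12

Derivation:
Step 1: insert 6 -> lo=[6] (size 1, max 6) hi=[] (size 0) -> median=6
Step 2: insert 2 -> lo=[2] (size 1, max 2) hi=[6] (size 1, min 6) -> median=4
Step 3: insert 6 -> lo=[2, 6] (size 2, max 6) hi=[6] (size 1, min 6) -> median=6
Step 4: insert 41 -> lo=[2, 6] (size 2, max 6) hi=[6, 41] (size 2, min 6) -> median=6
Step 5: insert 21 -> lo=[2, 6, 6] (size 3, max 6) hi=[21, 41] (size 2, min 21) -> median=6
Step 6: insert 7 -> lo=[2, 6, 6] (size 3, max 6) hi=[7, 21, 41] (size 3, min 7) -> median=6.5
Step 7: insert 12 -> lo=[2, 6, 6, 7] (size 4, max 7) hi=[12, 21, 41] (size 3, min 12) -> median=7
Step 8: insert 30 -> lo=[2, 6, 6, 7] (size 4, max 7) hi=[12, 21, 30, 41] (size 4, min 12) -> median=9.5
Step 9: insert 6 -> lo=[2, 6, 6, 6, 7] (size 5, max 7) hi=[12, 21, 30, 41] (size 4, min 12) -> median=7
Step 10: insert 20 -> lo=[2, 6, 6, 6, 7] (size 5, max 7) hi=[12, 20, 21, 30, 41] (size 5, min 12) -> median=9.5
Step 11: insert 17 -> lo=[2, 6, 6, 6, 7, 12] (size 6, max 12) hi=[17, 20, 21, 30, 41] (size 5, min 17) -> median=12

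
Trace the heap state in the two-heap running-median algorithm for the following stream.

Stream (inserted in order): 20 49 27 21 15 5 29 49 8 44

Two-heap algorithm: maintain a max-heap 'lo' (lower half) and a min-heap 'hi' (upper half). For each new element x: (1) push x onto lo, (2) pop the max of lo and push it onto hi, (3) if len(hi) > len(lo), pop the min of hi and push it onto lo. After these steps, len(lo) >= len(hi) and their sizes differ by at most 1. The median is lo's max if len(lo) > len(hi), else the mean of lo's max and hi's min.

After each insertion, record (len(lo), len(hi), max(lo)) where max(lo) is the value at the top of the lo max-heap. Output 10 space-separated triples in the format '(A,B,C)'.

Step 1: insert 20 -> lo=[20] hi=[] -> (len(lo)=1, len(hi)=0, max(lo)=20)
Step 2: insert 49 -> lo=[20] hi=[49] -> (len(lo)=1, len(hi)=1, max(lo)=20)
Step 3: insert 27 -> lo=[20, 27] hi=[49] -> (len(lo)=2, len(hi)=1, max(lo)=27)
Step 4: insert 21 -> lo=[20, 21] hi=[27, 49] -> (len(lo)=2, len(hi)=2, max(lo)=21)
Step 5: insert 15 -> lo=[15, 20, 21] hi=[27, 49] -> (len(lo)=3, len(hi)=2, max(lo)=21)
Step 6: insert 5 -> lo=[5, 15, 20] hi=[21, 27, 49] -> (len(lo)=3, len(hi)=3, max(lo)=20)
Step 7: insert 29 -> lo=[5, 15, 20, 21] hi=[27, 29, 49] -> (len(lo)=4, len(hi)=3, max(lo)=21)
Step 8: insert 49 -> lo=[5, 15, 20, 21] hi=[27, 29, 49, 49] -> (len(lo)=4, len(hi)=4, max(lo)=21)
Step 9: insert 8 -> lo=[5, 8, 15, 20, 21] hi=[27, 29, 49, 49] -> (len(lo)=5, len(hi)=4, max(lo)=21)
Step 10: insert 44 -> lo=[5, 8, 15, 20, 21] hi=[27, 29, 44, 49, 49] -> (len(lo)=5, len(hi)=5, max(lo)=21)

Answer: (1,0,20) (1,1,20) (2,1,27) (2,2,21) (3,2,21) (3,3,20) (4,3,21) (4,4,21) (5,4,21) (5,5,21)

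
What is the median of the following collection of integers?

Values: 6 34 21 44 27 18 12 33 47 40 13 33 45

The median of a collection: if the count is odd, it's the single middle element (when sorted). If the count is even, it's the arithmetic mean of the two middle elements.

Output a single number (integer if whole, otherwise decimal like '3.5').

Answer: 33

Derivation:
Step 1: insert 6 -> lo=[6] (size 1, max 6) hi=[] (size 0) -> median=6
Step 2: insert 34 -> lo=[6] (size 1, max 6) hi=[34] (size 1, min 34) -> median=20
Step 3: insert 21 -> lo=[6, 21] (size 2, max 21) hi=[34] (size 1, min 34) -> median=21
Step 4: insert 44 -> lo=[6, 21] (size 2, max 21) hi=[34, 44] (size 2, min 34) -> median=27.5
Step 5: insert 27 -> lo=[6, 21, 27] (size 3, max 27) hi=[34, 44] (size 2, min 34) -> median=27
Step 6: insert 18 -> lo=[6, 18, 21] (size 3, max 21) hi=[27, 34, 44] (size 3, min 27) -> median=24
Step 7: insert 12 -> lo=[6, 12, 18, 21] (size 4, max 21) hi=[27, 34, 44] (size 3, min 27) -> median=21
Step 8: insert 33 -> lo=[6, 12, 18, 21] (size 4, max 21) hi=[27, 33, 34, 44] (size 4, min 27) -> median=24
Step 9: insert 47 -> lo=[6, 12, 18, 21, 27] (size 5, max 27) hi=[33, 34, 44, 47] (size 4, min 33) -> median=27
Step 10: insert 40 -> lo=[6, 12, 18, 21, 27] (size 5, max 27) hi=[33, 34, 40, 44, 47] (size 5, min 33) -> median=30
Step 11: insert 13 -> lo=[6, 12, 13, 18, 21, 27] (size 6, max 27) hi=[33, 34, 40, 44, 47] (size 5, min 33) -> median=27
Step 12: insert 33 -> lo=[6, 12, 13, 18, 21, 27] (size 6, max 27) hi=[33, 33, 34, 40, 44, 47] (size 6, min 33) -> median=30
Step 13: insert 45 -> lo=[6, 12, 13, 18, 21, 27, 33] (size 7, max 33) hi=[33, 34, 40, 44, 45, 47] (size 6, min 33) -> median=33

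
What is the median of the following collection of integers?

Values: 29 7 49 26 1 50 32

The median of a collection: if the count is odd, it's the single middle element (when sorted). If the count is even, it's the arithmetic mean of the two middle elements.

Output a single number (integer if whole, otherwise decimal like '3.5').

Step 1: insert 29 -> lo=[29] (size 1, max 29) hi=[] (size 0) -> median=29
Step 2: insert 7 -> lo=[7] (size 1, max 7) hi=[29] (size 1, min 29) -> median=18
Step 3: insert 49 -> lo=[7, 29] (size 2, max 29) hi=[49] (size 1, min 49) -> median=29
Step 4: insert 26 -> lo=[7, 26] (size 2, max 26) hi=[29, 49] (size 2, min 29) -> median=27.5
Step 5: insert 1 -> lo=[1, 7, 26] (size 3, max 26) hi=[29, 49] (size 2, min 29) -> median=26
Step 6: insert 50 -> lo=[1, 7, 26] (size 3, max 26) hi=[29, 49, 50] (size 3, min 29) -> median=27.5
Step 7: insert 32 -> lo=[1, 7, 26, 29] (size 4, max 29) hi=[32, 49, 50] (size 3, min 32) -> median=29

Answer: 29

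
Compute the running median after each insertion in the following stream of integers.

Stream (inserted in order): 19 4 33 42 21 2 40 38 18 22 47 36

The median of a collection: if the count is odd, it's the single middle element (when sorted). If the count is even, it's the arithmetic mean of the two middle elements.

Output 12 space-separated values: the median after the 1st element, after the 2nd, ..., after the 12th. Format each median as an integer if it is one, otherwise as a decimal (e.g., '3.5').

Step 1: insert 19 -> lo=[19] (size 1, max 19) hi=[] (size 0) -> median=19
Step 2: insert 4 -> lo=[4] (size 1, max 4) hi=[19] (size 1, min 19) -> median=11.5
Step 3: insert 33 -> lo=[4, 19] (size 2, max 19) hi=[33] (size 1, min 33) -> median=19
Step 4: insert 42 -> lo=[4, 19] (size 2, max 19) hi=[33, 42] (size 2, min 33) -> median=26
Step 5: insert 21 -> lo=[4, 19, 21] (size 3, max 21) hi=[33, 42] (size 2, min 33) -> median=21
Step 6: insert 2 -> lo=[2, 4, 19] (size 3, max 19) hi=[21, 33, 42] (size 3, min 21) -> median=20
Step 7: insert 40 -> lo=[2, 4, 19, 21] (size 4, max 21) hi=[33, 40, 42] (size 3, min 33) -> median=21
Step 8: insert 38 -> lo=[2, 4, 19, 21] (size 4, max 21) hi=[33, 38, 40, 42] (size 4, min 33) -> median=27
Step 9: insert 18 -> lo=[2, 4, 18, 19, 21] (size 5, max 21) hi=[33, 38, 40, 42] (size 4, min 33) -> median=21
Step 10: insert 22 -> lo=[2, 4, 18, 19, 21] (size 5, max 21) hi=[22, 33, 38, 40, 42] (size 5, min 22) -> median=21.5
Step 11: insert 47 -> lo=[2, 4, 18, 19, 21, 22] (size 6, max 22) hi=[33, 38, 40, 42, 47] (size 5, min 33) -> median=22
Step 12: insert 36 -> lo=[2, 4, 18, 19, 21, 22] (size 6, max 22) hi=[33, 36, 38, 40, 42, 47] (size 6, min 33) -> median=27.5

Answer: 19 11.5 19 26 21 20 21 27 21 21.5 22 27.5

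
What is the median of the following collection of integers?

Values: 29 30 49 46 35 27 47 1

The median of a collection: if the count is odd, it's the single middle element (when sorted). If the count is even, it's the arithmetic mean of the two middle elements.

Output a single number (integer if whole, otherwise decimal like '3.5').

Answer: 32.5

Derivation:
Step 1: insert 29 -> lo=[29] (size 1, max 29) hi=[] (size 0) -> median=29
Step 2: insert 30 -> lo=[29] (size 1, max 29) hi=[30] (size 1, min 30) -> median=29.5
Step 3: insert 49 -> lo=[29, 30] (size 2, max 30) hi=[49] (size 1, min 49) -> median=30
Step 4: insert 46 -> lo=[29, 30] (size 2, max 30) hi=[46, 49] (size 2, min 46) -> median=38
Step 5: insert 35 -> lo=[29, 30, 35] (size 3, max 35) hi=[46, 49] (size 2, min 46) -> median=35
Step 6: insert 27 -> lo=[27, 29, 30] (size 3, max 30) hi=[35, 46, 49] (size 3, min 35) -> median=32.5
Step 7: insert 47 -> lo=[27, 29, 30, 35] (size 4, max 35) hi=[46, 47, 49] (size 3, min 46) -> median=35
Step 8: insert 1 -> lo=[1, 27, 29, 30] (size 4, max 30) hi=[35, 46, 47, 49] (size 4, min 35) -> median=32.5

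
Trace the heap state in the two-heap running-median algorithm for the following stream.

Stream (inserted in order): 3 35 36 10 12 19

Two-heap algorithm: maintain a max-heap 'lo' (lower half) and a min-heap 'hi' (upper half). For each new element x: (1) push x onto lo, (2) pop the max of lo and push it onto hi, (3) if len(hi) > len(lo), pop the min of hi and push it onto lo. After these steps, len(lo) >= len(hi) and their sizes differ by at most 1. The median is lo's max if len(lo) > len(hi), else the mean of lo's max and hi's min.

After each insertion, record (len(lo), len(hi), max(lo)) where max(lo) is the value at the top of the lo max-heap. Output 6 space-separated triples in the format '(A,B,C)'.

Answer: (1,0,3) (1,1,3) (2,1,35) (2,2,10) (3,2,12) (3,3,12)

Derivation:
Step 1: insert 3 -> lo=[3] hi=[] -> (len(lo)=1, len(hi)=0, max(lo)=3)
Step 2: insert 35 -> lo=[3] hi=[35] -> (len(lo)=1, len(hi)=1, max(lo)=3)
Step 3: insert 36 -> lo=[3, 35] hi=[36] -> (len(lo)=2, len(hi)=1, max(lo)=35)
Step 4: insert 10 -> lo=[3, 10] hi=[35, 36] -> (len(lo)=2, len(hi)=2, max(lo)=10)
Step 5: insert 12 -> lo=[3, 10, 12] hi=[35, 36] -> (len(lo)=3, len(hi)=2, max(lo)=12)
Step 6: insert 19 -> lo=[3, 10, 12] hi=[19, 35, 36] -> (len(lo)=3, len(hi)=3, max(lo)=12)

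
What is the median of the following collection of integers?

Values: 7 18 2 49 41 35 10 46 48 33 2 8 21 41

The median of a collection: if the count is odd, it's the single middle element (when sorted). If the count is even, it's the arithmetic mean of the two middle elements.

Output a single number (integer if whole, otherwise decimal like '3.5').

Step 1: insert 7 -> lo=[7] (size 1, max 7) hi=[] (size 0) -> median=7
Step 2: insert 18 -> lo=[7] (size 1, max 7) hi=[18] (size 1, min 18) -> median=12.5
Step 3: insert 2 -> lo=[2, 7] (size 2, max 7) hi=[18] (size 1, min 18) -> median=7
Step 4: insert 49 -> lo=[2, 7] (size 2, max 7) hi=[18, 49] (size 2, min 18) -> median=12.5
Step 5: insert 41 -> lo=[2, 7, 18] (size 3, max 18) hi=[41, 49] (size 2, min 41) -> median=18
Step 6: insert 35 -> lo=[2, 7, 18] (size 3, max 18) hi=[35, 41, 49] (size 3, min 35) -> median=26.5
Step 7: insert 10 -> lo=[2, 7, 10, 18] (size 4, max 18) hi=[35, 41, 49] (size 3, min 35) -> median=18
Step 8: insert 46 -> lo=[2, 7, 10, 18] (size 4, max 18) hi=[35, 41, 46, 49] (size 4, min 35) -> median=26.5
Step 9: insert 48 -> lo=[2, 7, 10, 18, 35] (size 5, max 35) hi=[41, 46, 48, 49] (size 4, min 41) -> median=35
Step 10: insert 33 -> lo=[2, 7, 10, 18, 33] (size 5, max 33) hi=[35, 41, 46, 48, 49] (size 5, min 35) -> median=34
Step 11: insert 2 -> lo=[2, 2, 7, 10, 18, 33] (size 6, max 33) hi=[35, 41, 46, 48, 49] (size 5, min 35) -> median=33
Step 12: insert 8 -> lo=[2, 2, 7, 8, 10, 18] (size 6, max 18) hi=[33, 35, 41, 46, 48, 49] (size 6, min 33) -> median=25.5
Step 13: insert 21 -> lo=[2, 2, 7, 8, 10, 18, 21] (size 7, max 21) hi=[33, 35, 41, 46, 48, 49] (size 6, min 33) -> median=21
Step 14: insert 41 -> lo=[2, 2, 7, 8, 10, 18, 21] (size 7, max 21) hi=[33, 35, 41, 41, 46, 48, 49] (size 7, min 33) -> median=27

Answer: 27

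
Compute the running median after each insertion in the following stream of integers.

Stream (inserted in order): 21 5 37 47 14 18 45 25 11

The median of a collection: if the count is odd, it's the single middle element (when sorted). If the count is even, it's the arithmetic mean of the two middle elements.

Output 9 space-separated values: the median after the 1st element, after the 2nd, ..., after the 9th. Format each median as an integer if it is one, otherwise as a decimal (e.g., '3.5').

Step 1: insert 21 -> lo=[21] (size 1, max 21) hi=[] (size 0) -> median=21
Step 2: insert 5 -> lo=[5] (size 1, max 5) hi=[21] (size 1, min 21) -> median=13
Step 3: insert 37 -> lo=[5, 21] (size 2, max 21) hi=[37] (size 1, min 37) -> median=21
Step 4: insert 47 -> lo=[5, 21] (size 2, max 21) hi=[37, 47] (size 2, min 37) -> median=29
Step 5: insert 14 -> lo=[5, 14, 21] (size 3, max 21) hi=[37, 47] (size 2, min 37) -> median=21
Step 6: insert 18 -> lo=[5, 14, 18] (size 3, max 18) hi=[21, 37, 47] (size 3, min 21) -> median=19.5
Step 7: insert 45 -> lo=[5, 14, 18, 21] (size 4, max 21) hi=[37, 45, 47] (size 3, min 37) -> median=21
Step 8: insert 25 -> lo=[5, 14, 18, 21] (size 4, max 21) hi=[25, 37, 45, 47] (size 4, min 25) -> median=23
Step 9: insert 11 -> lo=[5, 11, 14, 18, 21] (size 5, max 21) hi=[25, 37, 45, 47] (size 4, min 25) -> median=21

Answer: 21 13 21 29 21 19.5 21 23 21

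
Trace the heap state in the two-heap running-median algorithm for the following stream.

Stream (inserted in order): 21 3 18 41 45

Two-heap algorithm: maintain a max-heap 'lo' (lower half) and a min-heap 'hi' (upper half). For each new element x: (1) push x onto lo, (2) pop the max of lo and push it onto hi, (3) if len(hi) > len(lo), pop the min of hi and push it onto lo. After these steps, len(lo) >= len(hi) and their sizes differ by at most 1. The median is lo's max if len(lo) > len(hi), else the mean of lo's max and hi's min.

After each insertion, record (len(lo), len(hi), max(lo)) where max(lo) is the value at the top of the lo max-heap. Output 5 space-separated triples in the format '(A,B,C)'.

Answer: (1,0,21) (1,1,3) (2,1,18) (2,2,18) (3,2,21)

Derivation:
Step 1: insert 21 -> lo=[21] hi=[] -> (len(lo)=1, len(hi)=0, max(lo)=21)
Step 2: insert 3 -> lo=[3] hi=[21] -> (len(lo)=1, len(hi)=1, max(lo)=3)
Step 3: insert 18 -> lo=[3, 18] hi=[21] -> (len(lo)=2, len(hi)=1, max(lo)=18)
Step 4: insert 41 -> lo=[3, 18] hi=[21, 41] -> (len(lo)=2, len(hi)=2, max(lo)=18)
Step 5: insert 45 -> lo=[3, 18, 21] hi=[41, 45] -> (len(lo)=3, len(hi)=2, max(lo)=21)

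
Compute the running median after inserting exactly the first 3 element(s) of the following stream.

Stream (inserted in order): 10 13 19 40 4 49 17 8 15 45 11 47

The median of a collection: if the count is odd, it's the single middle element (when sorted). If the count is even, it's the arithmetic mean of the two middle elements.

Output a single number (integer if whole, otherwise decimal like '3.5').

Step 1: insert 10 -> lo=[10] (size 1, max 10) hi=[] (size 0) -> median=10
Step 2: insert 13 -> lo=[10] (size 1, max 10) hi=[13] (size 1, min 13) -> median=11.5
Step 3: insert 19 -> lo=[10, 13] (size 2, max 13) hi=[19] (size 1, min 19) -> median=13

Answer: 13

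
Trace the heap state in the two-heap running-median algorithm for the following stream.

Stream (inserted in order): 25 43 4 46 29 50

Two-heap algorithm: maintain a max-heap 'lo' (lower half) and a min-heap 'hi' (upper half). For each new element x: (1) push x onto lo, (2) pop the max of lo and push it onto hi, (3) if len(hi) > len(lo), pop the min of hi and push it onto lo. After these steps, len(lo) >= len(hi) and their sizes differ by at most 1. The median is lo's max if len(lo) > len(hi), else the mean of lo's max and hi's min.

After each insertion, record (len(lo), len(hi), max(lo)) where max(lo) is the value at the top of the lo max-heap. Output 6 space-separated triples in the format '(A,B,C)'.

Answer: (1,0,25) (1,1,25) (2,1,25) (2,2,25) (3,2,29) (3,3,29)

Derivation:
Step 1: insert 25 -> lo=[25] hi=[] -> (len(lo)=1, len(hi)=0, max(lo)=25)
Step 2: insert 43 -> lo=[25] hi=[43] -> (len(lo)=1, len(hi)=1, max(lo)=25)
Step 3: insert 4 -> lo=[4, 25] hi=[43] -> (len(lo)=2, len(hi)=1, max(lo)=25)
Step 4: insert 46 -> lo=[4, 25] hi=[43, 46] -> (len(lo)=2, len(hi)=2, max(lo)=25)
Step 5: insert 29 -> lo=[4, 25, 29] hi=[43, 46] -> (len(lo)=3, len(hi)=2, max(lo)=29)
Step 6: insert 50 -> lo=[4, 25, 29] hi=[43, 46, 50] -> (len(lo)=3, len(hi)=3, max(lo)=29)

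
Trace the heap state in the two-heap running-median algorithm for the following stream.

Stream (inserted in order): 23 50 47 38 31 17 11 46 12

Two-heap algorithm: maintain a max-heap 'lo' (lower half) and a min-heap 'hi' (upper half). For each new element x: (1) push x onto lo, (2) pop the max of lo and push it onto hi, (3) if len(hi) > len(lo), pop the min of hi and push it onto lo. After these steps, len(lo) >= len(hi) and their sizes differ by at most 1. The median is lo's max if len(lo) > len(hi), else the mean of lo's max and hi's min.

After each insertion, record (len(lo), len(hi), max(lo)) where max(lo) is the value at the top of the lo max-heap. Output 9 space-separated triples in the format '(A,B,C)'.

Step 1: insert 23 -> lo=[23] hi=[] -> (len(lo)=1, len(hi)=0, max(lo)=23)
Step 2: insert 50 -> lo=[23] hi=[50] -> (len(lo)=1, len(hi)=1, max(lo)=23)
Step 3: insert 47 -> lo=[23, 47] hi=[50] -> (len(lo)=2, len(hi)=1, max(lo)=47)
Step 4: insert 38 -> lo=[23, 38] hi=[47, 50] -> (len(lo)=2, len(hi)=2, max(lo)=38)
Step 5: insert 31 -> lo=[23, 31, 38] hi=[47, 50] -> (len(lo)=3, len(hi)=2, max(lo)=38)
Step 6: insert 17 -> lo=[17, 23, 31] hi=[38, 47, 50] -> (len(lo)=3, len(hi)=3, max(lo)=31)
Step 7: insert 11 -> lo=[11, 17, 23, 31] hi=[38, 47, 50] -> (len(lo)=4, len(hi)=3, max(lo)=31)
Step 8: insert 46 -> lo=[11, 17, 23, 31] hi=[38, 46, 47, 50] -> (len(lo)=4, len(hi)=4, max(lo)=31)
Step 9: insert 12 -> lo=[11, 12, 17, 23, 31] hi=[38, 46, 47, 50] -> (len(lo)=5, len(hi)=4, max(lo)=31)

Answer: (1,0,23) (1,1,23) (2,1,47) (2,2,38) (3,2,38) (3,3,31) (4,3,31) (4,4,31) (5,4,31)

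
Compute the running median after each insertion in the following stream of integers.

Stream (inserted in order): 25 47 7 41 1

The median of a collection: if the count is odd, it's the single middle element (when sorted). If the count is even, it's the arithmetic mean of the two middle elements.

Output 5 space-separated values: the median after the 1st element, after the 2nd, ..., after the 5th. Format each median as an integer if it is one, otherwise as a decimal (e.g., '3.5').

Answer: 25 36 25 33 25

Derivation:
Step 1: insert 25 -> lo=[25] (size 1, max 25) hi=[] (size 0) -> median=25
Step 2: insert 47 -> lo=[25] (size 1, max 25) hi=[47] (size 1, min 47) -> median=36
Step 3: insert 7 -> lo=[7, 25] (size 2, max 25) hi=[47] (size 1, min 47) -> median=25
Step 4: insert 41 -> lo=[7, 25] (size 2, max 25) hi=[41, 47] (size 2, min 41) -> median=33
Step 5: insert 1 -> lo=[1, 7, 25] (size 3, max 25) hi=[41, 47] (size 2, min 41) -> median=25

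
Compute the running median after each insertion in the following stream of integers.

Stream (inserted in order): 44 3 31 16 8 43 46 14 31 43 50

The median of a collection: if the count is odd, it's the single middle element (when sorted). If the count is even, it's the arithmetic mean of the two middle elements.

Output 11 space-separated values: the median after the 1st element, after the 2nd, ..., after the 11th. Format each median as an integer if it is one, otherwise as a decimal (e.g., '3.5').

Answer: 44 23.5 31 23.5 16 23.5 31 23.5 31 31 31

Derivation:
Step 1: insert 44 -> lo=[44] (size 1, max 44) hi=[] (size 0) -> median=44
Step 2: insert 3 -> lo=[3] (size 1, max 3) hi=[44] (size 1, min 44) -> median=23.5
Step 3: insert 31 -> lo=[3, 31] (size 2, max 31) hi=[44] (size 1, min 44) -> median=31
Step 4: insert 16 -> lo=[3, 16] (size 2, max 16) hi=[31, 44] (size 2, min 31) -> median=23.5
Step 5: insert 8 -> lo=[3, 8, 16] (size 3, max 16) hi=[31, 44] (size 2, min 31) -> median=16
Step 6: insert 43 -> lo=[3, 8, 16] (size 3, max 16) hi=[31, 43, 44] (size 3, min 31) -> median=23.5
Step 7: insert 46 -> lo=[3, 8, 16, 31] (size 4, max 31) hi=[43, 44, 46] (size 3, min 43) -> median=31
Step 8: insert 14 -> lo=[3, 8, 14, 16] (size 4, max 16) hi=[31, 43, 44, 46] (size 4, min 31) -> median=23.5
Step 9: insert 31 -> lo=[3, 8, 14, 16, 31] (size 5, max 31) hi=[31, 43, 44, 46] (size 4, min 31) -> median=31
Step 10: insert 43 -> lo=[3, 8, 14, 16, 31] (size 5, max 31) hi=[31, 43, 43, 44, 46] (size 5, min 31) -> median=31
Step 11: insert 50 -> lo=[3, 8, 14, 16, 31, 31] (size 6, max 31) hi=[43, 43, 44, 46, 50] (size 5, min 43) -> median=31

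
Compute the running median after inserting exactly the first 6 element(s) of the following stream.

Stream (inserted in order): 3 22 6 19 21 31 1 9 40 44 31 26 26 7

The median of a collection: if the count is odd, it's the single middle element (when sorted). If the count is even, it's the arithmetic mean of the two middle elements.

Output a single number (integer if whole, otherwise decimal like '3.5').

Answer: 20

Derivation:
Step 1: insert 3 -> lo=[3] (size 1, max 3) hi=[] (size 0) -> median=3
Step 2: insert 22 -> lo=[3] (size 1, max 3) hi=[22] (size 1, min 22) -> median=12.5
Step 3: insert 6 -> lo=[3, 6] (size 2, max 6) hi=[22] (size 1, min 22) -> median=6
Step 4: insert 19 -> lo=[3, 6] (size 2, max 6) hi=[19, 22] (size 2, min 19) -> median=12.5
Step 5: insert 21 -> lo=[3, 6, 19] (size 3, max 19) hi=[21, 22] (size 2, min 21) -> median=19
Step 6: insert 31 -> lo=[3, 6, 19] (size 3, max 19) hi=[21, 22, 31] (size 3, min 21) -> median=20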